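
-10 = -10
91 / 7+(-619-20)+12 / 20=-3127 / 5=-625.40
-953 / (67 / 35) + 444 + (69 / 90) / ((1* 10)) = -53.76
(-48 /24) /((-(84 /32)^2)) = 0.29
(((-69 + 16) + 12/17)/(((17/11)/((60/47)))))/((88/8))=-53340/13583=-3.93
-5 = -5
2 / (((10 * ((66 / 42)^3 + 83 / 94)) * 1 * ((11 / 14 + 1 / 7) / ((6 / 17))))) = 2708328 / 169709215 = 0.02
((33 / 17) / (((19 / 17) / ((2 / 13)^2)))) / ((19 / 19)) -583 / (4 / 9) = -16847589 / 12844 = -1311.71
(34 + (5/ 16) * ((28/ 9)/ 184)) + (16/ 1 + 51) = 669059/ 6624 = 101.01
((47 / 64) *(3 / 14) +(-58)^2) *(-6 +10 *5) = 33157135 / 224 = 148022.92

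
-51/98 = -0.52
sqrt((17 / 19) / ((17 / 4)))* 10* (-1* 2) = -40* sqrt(19) / 19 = -9.18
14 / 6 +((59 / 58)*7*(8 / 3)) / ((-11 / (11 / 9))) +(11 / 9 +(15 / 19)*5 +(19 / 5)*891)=252253898 / 74385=3391.19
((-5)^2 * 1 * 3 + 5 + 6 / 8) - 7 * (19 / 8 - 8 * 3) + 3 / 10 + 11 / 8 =1169 / 5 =233.80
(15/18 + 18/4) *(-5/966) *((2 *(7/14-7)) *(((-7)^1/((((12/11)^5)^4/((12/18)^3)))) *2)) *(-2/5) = 8745749934123280119613/83698767960113040850944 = 0.10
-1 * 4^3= -64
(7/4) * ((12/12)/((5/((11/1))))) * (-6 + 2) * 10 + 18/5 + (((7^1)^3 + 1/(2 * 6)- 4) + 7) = 11741/60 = 195.68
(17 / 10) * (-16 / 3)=-136 / 15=-9.07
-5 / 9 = -0.56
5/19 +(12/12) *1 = 24/19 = 1.26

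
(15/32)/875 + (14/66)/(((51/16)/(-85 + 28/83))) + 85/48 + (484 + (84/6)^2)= 528914045917/782258400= 676.14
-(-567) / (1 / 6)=3402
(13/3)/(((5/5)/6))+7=33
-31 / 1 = -31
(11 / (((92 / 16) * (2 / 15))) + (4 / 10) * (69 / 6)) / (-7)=-2179 / 805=-2.71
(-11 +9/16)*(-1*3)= 501/16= 31.31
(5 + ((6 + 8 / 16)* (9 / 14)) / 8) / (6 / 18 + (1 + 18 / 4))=3711 / 3920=0.95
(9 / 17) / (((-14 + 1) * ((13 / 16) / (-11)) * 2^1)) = 792 / 2873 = 0.28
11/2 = 5.50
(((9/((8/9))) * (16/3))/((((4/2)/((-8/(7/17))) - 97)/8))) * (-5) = 48960/2201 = 22.24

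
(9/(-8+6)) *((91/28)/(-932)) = 117/7456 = 0.02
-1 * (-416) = 416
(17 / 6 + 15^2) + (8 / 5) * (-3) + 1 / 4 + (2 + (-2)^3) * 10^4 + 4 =-3586363 / 60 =-59772.72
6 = 6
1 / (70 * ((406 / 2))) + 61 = 866811 / 14210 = 61.00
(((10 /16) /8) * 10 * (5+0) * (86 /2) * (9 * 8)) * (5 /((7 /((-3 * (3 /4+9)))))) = -28299375 /112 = -252672.99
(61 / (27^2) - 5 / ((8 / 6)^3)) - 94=-4480175 / 46656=-96.03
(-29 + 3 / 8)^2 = 819.39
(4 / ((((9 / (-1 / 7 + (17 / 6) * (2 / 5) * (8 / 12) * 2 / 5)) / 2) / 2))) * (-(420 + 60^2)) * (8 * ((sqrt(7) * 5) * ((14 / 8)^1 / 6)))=-1076288 * sqrt(7) / 81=-35155.44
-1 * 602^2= -362404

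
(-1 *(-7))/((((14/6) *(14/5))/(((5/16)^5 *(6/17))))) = 140625/124780544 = 0.00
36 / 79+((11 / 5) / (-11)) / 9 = 1541 / 3555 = 0.43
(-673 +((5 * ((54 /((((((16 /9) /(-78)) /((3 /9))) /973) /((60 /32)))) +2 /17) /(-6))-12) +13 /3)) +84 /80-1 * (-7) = 6527967807 /5440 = 1199994.08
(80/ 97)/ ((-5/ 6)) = -96/ 97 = -0.99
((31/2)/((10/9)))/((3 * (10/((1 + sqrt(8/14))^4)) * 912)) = 341 * sqrt(7)/372400 + 7223/2979200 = 0.00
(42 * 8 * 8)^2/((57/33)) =79478784/19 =4183093.89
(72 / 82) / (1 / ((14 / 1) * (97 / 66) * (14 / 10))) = 57036 / 2255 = 25.29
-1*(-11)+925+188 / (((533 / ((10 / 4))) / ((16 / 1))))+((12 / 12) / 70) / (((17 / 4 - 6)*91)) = 868489638 / 914095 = 950.11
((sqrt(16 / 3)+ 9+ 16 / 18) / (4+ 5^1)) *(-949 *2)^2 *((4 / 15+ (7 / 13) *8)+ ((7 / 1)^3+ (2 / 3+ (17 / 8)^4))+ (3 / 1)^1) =20563479925079 *sqrt(3) / 103680+ 1830149713332031 / 1244160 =1814520332.96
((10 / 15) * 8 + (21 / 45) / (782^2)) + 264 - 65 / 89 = 73094444721 / 272128180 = 268.60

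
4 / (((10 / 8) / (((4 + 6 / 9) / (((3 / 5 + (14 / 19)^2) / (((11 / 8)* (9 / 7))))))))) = 47652 / 2063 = 23.10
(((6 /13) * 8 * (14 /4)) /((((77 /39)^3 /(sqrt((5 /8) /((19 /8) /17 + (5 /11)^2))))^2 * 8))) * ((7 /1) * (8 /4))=138043024470 /200337180659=0.69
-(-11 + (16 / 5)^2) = 19 / 25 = 0.76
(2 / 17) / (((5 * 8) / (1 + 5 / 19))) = 6 / 1615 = 0.00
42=42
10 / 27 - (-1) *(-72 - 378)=-449.63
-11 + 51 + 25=65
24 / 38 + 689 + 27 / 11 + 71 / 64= 9272183 / 13376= 693.20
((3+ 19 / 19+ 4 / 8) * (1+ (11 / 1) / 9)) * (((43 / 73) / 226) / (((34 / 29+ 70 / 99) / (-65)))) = -40122225 / 44511604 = -0.90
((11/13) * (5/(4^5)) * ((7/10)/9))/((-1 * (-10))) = 77/2396160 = 0.00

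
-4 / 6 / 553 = -2 / 1659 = -0.00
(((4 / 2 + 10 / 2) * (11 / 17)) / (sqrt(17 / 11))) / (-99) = -7 * sqrt(187) / 2601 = -0.04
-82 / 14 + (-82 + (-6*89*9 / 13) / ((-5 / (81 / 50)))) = 363126 / 11375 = 31.92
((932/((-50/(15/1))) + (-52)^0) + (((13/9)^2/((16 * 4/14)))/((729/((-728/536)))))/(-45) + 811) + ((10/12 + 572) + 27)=6450387211381/5697047520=1132.23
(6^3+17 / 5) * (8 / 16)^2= 1097 / 20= 54.85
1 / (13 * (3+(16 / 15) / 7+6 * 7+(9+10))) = 105 / 87568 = 0.00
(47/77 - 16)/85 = -237/1309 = -0.18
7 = 7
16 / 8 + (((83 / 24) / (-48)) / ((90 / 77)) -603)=-601.06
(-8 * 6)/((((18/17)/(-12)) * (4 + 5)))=544/9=60.44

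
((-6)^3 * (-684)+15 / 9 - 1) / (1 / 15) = 2216170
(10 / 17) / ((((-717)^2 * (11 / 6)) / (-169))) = -3380 / 32044881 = -0.00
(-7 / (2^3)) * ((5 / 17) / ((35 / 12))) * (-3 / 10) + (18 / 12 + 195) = 66819 / 340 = 196.53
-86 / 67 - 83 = -5647 / 67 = -84.28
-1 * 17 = -17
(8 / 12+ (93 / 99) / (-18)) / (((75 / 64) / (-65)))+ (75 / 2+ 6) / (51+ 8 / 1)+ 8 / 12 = -3435815 / 105138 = -32.68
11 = 11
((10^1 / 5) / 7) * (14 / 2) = 2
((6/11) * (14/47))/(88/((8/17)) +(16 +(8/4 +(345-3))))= 84/282799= 0.00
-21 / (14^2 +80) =-7 / 92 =-0.08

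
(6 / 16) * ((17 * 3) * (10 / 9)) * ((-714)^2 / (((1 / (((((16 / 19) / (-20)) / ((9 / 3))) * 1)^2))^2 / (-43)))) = -2650032896 / 146611125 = -18.08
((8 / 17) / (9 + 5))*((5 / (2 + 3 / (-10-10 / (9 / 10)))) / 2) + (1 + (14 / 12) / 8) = 2401585 / 2016336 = 1.19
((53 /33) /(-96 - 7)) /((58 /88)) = -212 /8961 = -0.02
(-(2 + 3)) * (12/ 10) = -6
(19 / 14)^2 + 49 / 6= 5885 / 588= 10.01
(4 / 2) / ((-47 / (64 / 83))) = -128 / 3901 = -0.03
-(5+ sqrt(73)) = -sqrt(73)- 5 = -13.54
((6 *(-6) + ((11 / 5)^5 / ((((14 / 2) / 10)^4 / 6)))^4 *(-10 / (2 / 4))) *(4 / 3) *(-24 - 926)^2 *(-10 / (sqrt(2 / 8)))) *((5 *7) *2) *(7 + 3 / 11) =35204205177348501129578120745200640000 / 52223176609373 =674110758153881834017002.10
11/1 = 11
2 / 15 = 0.13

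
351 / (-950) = -351 / 950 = -0.37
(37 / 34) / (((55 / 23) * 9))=851 / 16830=0.05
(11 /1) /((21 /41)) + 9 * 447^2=37764352 /21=1798302.48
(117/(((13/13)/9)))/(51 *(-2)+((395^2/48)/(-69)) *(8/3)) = -1307826/282709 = -4.63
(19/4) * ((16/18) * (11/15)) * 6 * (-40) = -6688/9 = -743.11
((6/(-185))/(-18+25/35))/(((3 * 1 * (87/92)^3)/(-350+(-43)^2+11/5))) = 3030653696/2729738825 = 1.11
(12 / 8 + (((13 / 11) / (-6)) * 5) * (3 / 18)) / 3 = 529 / 1188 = 0.45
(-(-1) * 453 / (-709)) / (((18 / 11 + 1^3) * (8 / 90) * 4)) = -224235 / 328976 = -0.68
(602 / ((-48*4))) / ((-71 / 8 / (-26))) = -3913 / 426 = -9.19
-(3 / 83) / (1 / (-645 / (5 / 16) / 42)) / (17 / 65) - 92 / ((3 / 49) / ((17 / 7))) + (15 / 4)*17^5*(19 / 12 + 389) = 985950502230149 / 474096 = 2079643157.15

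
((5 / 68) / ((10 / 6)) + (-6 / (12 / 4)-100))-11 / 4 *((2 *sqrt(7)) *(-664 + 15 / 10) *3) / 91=-6933 / 68 + 43725 *sqrt(7) / 364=215.86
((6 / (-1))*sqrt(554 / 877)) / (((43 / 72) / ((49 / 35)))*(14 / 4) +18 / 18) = -864*sqrt(485858) / 314843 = -1.91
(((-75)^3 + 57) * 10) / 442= -2109090 / 221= -9543.39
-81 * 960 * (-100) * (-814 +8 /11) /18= -3864672000 /11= -351333818.18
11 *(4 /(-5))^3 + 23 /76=-5.33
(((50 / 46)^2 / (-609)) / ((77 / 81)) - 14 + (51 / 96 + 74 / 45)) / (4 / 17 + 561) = -2393891389741 / 113605360212960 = -0.02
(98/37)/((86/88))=2.71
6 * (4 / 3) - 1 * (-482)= 490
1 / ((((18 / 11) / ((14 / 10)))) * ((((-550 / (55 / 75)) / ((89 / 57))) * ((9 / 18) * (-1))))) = 6853 / 1923750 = 0.00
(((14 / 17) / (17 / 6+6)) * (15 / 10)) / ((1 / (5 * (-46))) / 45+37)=186300 / 49291007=0.00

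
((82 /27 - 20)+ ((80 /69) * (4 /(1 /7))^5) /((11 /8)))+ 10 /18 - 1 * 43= 14511976.85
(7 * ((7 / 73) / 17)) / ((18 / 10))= 245 / 11169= 0.02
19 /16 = 1.19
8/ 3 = 2.67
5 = 5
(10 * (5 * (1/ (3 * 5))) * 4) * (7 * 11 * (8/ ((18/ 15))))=61600/ 9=6844.44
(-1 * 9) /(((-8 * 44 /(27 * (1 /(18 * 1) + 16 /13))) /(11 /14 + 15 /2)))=33669 /4576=7.36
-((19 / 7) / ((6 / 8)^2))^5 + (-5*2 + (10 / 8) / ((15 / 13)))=-2625.08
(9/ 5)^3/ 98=729/ 12250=0.06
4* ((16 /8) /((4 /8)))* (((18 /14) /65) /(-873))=-16 /44135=-0.00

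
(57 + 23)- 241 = -161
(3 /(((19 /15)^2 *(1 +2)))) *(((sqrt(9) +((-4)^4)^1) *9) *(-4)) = -2097900 /361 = -5811.36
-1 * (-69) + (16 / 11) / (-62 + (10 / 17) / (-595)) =23791871 / 344927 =68.98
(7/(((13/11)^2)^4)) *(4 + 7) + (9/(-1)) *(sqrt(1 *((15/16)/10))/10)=16505633837/815730721 - 9 *sqrt(6)/80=19.96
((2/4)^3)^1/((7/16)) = 0.29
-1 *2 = -2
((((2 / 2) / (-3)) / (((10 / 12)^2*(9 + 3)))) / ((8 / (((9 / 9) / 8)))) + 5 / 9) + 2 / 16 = 9791 / 14400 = 0.68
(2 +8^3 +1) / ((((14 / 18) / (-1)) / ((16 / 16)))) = -4635 / 7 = -662.14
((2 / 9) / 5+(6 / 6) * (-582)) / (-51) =26188 / 2295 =11.41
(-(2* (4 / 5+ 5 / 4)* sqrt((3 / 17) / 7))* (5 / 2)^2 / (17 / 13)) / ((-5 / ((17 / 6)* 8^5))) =1091584* sqrt(357) / 357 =57772.75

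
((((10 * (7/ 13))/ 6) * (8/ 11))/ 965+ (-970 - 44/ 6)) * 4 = -107893616/ 27599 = -3909.33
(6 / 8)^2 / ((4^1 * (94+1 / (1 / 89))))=3 / 3904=0.00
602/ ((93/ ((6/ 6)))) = 602/ 93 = 6.47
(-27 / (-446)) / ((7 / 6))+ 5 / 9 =8534 / 14049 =0.61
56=56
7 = 7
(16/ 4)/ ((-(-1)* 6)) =2/ 3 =0.67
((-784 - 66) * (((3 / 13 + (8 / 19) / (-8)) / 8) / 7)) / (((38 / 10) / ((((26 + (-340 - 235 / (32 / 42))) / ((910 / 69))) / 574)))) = 3212524425 / 54910052288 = 0.06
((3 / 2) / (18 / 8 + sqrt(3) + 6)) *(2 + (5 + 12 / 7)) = 4026 / 2429 - 488 *sqrt(3) / 2429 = 1.31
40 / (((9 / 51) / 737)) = 501160 / 3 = 167053.33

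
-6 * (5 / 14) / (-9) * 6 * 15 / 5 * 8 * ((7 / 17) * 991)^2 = 1649896080 / 289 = 5708982.98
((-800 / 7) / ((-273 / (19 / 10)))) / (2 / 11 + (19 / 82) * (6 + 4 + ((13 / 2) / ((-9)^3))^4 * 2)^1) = 1032592511191760640 / 3244094112765186317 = 0.32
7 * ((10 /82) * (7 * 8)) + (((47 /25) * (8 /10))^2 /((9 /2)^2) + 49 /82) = 5034858457 /103781250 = 48.51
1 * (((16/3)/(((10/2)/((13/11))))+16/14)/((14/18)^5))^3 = 163129408996720890880512/270927312352350952375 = 602.12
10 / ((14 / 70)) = 50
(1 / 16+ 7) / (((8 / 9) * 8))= 1017 / 1024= 0.99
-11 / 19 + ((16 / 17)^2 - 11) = -10.69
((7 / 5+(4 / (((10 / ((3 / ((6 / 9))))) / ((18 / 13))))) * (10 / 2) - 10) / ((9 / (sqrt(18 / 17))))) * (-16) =-7.06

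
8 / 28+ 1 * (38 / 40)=173 / 140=1.24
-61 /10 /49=-61 /490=-0.12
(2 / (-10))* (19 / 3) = -19 / 15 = -1.27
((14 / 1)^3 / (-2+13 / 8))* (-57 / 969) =21952 / 51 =430.43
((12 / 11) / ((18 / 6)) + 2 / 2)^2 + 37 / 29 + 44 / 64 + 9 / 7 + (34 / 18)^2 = 276204065 / 31833648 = 8.68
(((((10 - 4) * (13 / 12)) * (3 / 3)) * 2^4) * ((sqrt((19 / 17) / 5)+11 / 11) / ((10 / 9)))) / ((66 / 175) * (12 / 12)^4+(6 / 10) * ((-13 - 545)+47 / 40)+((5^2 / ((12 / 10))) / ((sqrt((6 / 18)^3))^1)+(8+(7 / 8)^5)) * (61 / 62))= -153969839282817073152 / 477824752055591591809 - 153969839282817073152 * sqrt(1615) / 40615103924725285303765 - 29101364273479680000 * sqrt(3) / 477824752055591591809 - 5820272854695936000 * sqrt(4845) / 8123020784945057060753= -0.63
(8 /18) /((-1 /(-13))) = 52 /9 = 5.78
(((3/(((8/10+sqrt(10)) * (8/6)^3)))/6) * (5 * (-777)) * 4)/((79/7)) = 407925/16432 - 2039625 * sqrt(10)/65728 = -73.30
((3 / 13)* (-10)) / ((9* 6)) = -5 / 117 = -0.04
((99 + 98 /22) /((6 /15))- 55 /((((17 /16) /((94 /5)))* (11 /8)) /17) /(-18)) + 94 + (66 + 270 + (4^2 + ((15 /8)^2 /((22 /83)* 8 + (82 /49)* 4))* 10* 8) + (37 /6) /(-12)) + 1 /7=139577805847 /99370656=1404.62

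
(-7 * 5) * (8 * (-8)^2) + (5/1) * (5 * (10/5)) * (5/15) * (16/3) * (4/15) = -17896.30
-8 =-8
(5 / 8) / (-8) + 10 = 635 / 64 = 9.92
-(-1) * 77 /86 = 77 /86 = 0.90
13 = 13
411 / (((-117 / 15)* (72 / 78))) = -685 / 12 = -57.08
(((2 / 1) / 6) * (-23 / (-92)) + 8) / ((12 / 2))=97 / 72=1.35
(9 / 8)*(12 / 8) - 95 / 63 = 181 / 1008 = 0.18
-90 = -90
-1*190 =-190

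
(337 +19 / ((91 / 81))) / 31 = 11.42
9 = 9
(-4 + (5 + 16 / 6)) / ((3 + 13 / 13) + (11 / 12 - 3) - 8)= -44 / 73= -0.60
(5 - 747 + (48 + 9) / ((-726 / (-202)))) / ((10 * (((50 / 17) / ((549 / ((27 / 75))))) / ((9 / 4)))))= -820025379 / 9680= -84713.37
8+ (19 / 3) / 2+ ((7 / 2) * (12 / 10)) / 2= 199 / 15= 13.27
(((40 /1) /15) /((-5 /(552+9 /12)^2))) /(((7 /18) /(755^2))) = -1671947509815 /7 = -238849644259.29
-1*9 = -9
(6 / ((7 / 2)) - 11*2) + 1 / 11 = -1555 / 77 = -20.19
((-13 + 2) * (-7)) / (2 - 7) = -77 / 5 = -15.40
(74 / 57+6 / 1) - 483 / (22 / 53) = -1449991 / 1254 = -1156.29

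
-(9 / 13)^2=-81 / 169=-0.48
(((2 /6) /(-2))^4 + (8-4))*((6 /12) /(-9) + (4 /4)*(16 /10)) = 144143 /23328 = 6.18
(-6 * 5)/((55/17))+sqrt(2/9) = -8.80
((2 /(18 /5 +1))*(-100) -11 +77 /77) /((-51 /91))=37310 /391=95.42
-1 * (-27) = 27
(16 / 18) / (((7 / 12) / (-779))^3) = -2116944482.52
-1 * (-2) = 2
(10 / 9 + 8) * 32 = 291.56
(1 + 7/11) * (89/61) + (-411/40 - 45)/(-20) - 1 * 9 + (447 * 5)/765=-25383769/27376800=-0.93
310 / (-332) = -155 / 166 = -0.93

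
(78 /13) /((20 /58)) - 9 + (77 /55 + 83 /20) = 13.95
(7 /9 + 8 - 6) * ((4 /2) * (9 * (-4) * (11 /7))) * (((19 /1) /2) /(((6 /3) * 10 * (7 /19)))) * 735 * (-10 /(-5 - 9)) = -1489125 /7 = -212732.14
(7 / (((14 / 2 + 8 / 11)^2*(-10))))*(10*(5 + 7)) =-10164 / 7225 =-1.41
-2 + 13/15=-17/15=-1.13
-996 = -996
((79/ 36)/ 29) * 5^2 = 1975/ 1044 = 1.89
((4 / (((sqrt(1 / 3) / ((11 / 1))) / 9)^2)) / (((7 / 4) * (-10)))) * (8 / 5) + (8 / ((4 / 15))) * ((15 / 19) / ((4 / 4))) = -35675298 / 3325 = -10729.41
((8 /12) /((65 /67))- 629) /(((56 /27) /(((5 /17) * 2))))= -157527 /884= -178.20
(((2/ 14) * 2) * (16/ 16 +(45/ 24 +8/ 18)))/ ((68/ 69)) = 5497/ 5712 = 0.96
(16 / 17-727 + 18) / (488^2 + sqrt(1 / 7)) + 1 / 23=12037* sqrt(7) / 6748795203567 + 6287282371759 / 155222289682041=0.04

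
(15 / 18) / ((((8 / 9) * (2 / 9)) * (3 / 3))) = 135 / 32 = 4.22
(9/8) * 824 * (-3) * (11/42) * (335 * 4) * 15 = -102479850/7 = -14639978.57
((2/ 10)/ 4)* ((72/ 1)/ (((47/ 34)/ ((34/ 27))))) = 2312/ 705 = 3.28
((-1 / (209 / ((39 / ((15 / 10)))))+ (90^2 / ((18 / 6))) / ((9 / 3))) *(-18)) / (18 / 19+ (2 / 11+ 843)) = -3385332 / 176423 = -19.19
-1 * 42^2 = -1764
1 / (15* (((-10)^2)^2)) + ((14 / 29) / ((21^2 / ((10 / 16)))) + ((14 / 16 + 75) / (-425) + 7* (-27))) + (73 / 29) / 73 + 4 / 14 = -41898067771 / 221850000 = -188.86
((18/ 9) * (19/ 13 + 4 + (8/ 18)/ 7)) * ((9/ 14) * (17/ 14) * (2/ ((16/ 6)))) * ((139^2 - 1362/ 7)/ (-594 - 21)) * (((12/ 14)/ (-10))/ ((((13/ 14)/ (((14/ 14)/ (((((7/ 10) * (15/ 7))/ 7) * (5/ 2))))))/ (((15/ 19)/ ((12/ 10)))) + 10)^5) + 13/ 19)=-3484828938909250054978405666925/ 25314655623365954097966238616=-137.66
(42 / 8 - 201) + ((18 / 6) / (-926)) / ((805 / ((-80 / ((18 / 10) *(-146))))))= -12782410091 / 65299668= -195.75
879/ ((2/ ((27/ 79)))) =23733/ 158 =150.21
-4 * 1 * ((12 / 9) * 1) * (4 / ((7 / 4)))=-256 / 21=-12.19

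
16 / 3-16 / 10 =56 / 15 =3.73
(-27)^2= 729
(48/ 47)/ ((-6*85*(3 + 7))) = -0.00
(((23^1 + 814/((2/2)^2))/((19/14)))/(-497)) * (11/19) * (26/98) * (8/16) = -119691/1255919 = -0.10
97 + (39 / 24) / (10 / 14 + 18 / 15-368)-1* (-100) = 20192833 / 102504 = 197.00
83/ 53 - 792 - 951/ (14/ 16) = -696475/ 371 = -1877.29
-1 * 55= -55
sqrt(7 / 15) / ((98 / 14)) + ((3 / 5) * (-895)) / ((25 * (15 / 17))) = -3043 / 125 + sqrt(105) / 105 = -24.25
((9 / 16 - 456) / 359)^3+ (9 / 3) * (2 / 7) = -1571507497617 / 1326604095488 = -1.18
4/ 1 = 4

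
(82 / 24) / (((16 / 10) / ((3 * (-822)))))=-84255 / 16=-5265.94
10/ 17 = 0.59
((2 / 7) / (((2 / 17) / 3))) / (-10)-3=-261 / 70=-3.73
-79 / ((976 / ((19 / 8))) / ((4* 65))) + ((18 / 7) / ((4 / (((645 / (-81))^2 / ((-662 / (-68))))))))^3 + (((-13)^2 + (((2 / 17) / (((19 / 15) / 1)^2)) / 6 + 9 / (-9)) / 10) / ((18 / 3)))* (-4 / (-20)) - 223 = -383959261777707636886219201 / 1979744309373796282144800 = -193.94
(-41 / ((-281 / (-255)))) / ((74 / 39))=-407745 / 20794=-19.61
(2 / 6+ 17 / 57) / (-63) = -0.01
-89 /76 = -1.17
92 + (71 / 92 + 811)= 83147 / 92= 903.77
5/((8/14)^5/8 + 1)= 4.96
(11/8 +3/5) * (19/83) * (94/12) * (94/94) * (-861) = -20246989/6640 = -3049.25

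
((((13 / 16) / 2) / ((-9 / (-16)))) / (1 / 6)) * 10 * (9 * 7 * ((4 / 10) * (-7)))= -7644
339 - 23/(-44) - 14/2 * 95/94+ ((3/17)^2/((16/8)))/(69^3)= 7252324084901/21814895652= 332.45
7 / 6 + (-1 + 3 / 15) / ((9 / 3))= 9 / 10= 0.90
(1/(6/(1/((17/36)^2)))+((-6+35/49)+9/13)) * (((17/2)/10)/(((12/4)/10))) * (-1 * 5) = 252865/4641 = 54.49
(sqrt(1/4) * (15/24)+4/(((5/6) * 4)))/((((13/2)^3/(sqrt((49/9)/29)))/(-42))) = -5929 * sqrt(29)/318565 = -0.10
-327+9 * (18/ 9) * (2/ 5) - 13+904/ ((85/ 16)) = -13824/ 85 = -162.64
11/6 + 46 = 287/6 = 47.83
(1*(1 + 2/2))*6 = 12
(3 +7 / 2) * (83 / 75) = 1079 / 150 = 7.19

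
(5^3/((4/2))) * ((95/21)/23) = 12.29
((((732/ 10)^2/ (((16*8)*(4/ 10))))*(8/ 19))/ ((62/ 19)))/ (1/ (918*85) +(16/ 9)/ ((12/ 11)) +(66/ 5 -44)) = -29034963/ 62720936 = -0.46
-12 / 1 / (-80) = 3 / 20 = 0.15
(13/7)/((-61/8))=-104/427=-0.24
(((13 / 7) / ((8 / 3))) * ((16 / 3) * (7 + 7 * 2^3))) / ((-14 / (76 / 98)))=-4446 / 343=-12.96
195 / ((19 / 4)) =780 / 19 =41.05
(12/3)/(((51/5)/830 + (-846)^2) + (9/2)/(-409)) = 848675/151852569348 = 0.00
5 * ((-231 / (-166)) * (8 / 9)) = 6.18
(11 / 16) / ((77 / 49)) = 7 / 16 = 0.44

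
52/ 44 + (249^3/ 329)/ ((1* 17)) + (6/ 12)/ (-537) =182465501629/ 66075702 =2761.46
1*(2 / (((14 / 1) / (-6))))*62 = -372 / 7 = -53.14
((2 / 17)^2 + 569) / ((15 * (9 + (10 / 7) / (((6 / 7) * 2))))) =65778 / 17051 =3.86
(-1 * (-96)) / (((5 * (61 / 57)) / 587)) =3212064 / 305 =10531.36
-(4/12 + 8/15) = -0.87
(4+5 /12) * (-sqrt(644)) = -53 * sqrt(161) /6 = -112.08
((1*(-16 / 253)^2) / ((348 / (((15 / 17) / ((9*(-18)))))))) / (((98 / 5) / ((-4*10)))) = 16000 / 125247498453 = 0.00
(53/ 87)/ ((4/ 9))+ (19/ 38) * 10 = 739/ 116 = 6.37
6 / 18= 1 / 3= 0.33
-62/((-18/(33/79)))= 341/237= 1.44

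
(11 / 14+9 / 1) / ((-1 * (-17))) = 137 / 238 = 0.58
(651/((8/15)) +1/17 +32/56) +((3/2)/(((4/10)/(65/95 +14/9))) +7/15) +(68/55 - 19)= 1206101641/994840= 1212.36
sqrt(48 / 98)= 2 * sqrt(6) / 7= 0.70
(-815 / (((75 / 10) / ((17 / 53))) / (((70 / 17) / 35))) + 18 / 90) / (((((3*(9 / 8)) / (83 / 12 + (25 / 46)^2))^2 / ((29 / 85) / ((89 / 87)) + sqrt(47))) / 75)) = -129993394318480*sqrt(47) / 97309950453 - 21864888924368336 / 49076651678463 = -9603.79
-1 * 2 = -2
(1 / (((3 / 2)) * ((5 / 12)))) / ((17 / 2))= 16 / 85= 0.19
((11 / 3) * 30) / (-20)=-11 / 2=-5.50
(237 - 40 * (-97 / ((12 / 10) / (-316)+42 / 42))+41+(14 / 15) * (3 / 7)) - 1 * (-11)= 4184.19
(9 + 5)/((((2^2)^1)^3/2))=7/16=0.44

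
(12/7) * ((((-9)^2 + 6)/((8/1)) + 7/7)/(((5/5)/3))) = 855/14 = 61.07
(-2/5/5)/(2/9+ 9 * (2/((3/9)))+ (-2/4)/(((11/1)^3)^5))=-150380934098963436/101924855333741884175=-0.00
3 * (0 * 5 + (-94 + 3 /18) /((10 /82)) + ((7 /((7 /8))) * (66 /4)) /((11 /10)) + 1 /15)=-19481 /10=-1948.10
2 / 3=0.67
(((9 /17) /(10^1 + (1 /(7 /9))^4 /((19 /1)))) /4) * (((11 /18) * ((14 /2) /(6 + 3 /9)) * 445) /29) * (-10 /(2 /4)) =-1234053975 /456272486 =-2.70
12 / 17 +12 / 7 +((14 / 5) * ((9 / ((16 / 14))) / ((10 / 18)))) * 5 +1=480451 / 2380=201.87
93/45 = 31/15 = 2.07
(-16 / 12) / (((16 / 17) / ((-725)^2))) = -8935625 / 12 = -744635.42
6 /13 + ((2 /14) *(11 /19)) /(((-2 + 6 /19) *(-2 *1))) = 2831 /5824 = 0.49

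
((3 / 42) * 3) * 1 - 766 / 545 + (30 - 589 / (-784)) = 12630421 / 427280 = 29.56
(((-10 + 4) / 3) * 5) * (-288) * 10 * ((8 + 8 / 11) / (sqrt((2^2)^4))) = 172800 / 11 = 15709.09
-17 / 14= -1.21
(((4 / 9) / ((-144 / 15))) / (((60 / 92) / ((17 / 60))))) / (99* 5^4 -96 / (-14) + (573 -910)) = -161 / 492648480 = -0.00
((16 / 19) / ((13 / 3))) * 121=5808 / 247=23.51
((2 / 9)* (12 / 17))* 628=5024 / 51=98.51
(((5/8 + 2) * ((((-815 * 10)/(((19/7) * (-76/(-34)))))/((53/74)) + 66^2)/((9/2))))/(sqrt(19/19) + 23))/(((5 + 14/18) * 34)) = 166106143/541234304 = 0.31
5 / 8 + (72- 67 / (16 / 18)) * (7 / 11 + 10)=-388 / 11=-35.27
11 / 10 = 1.10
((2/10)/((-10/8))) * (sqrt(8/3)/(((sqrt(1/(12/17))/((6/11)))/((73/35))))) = -7008 * sqrt(34)/163625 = -0.25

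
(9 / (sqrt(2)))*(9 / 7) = 81*sqrt(2) / 14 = 8.18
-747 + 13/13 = -746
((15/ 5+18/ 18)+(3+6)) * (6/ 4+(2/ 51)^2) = 101543/ 5202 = 19.52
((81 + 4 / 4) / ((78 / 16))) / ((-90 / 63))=-2296 / 195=-11.77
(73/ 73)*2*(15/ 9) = 10/ 3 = 3.33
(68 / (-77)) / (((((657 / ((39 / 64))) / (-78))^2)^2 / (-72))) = 124806800313 / 71652624203776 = 0.00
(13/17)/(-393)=-13/6681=-0.00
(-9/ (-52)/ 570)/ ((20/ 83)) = 249/ 197600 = 0.00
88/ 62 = 44/ 31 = 1.42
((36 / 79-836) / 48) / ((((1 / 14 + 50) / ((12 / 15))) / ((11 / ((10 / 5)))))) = -1270654 / 830685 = -1.53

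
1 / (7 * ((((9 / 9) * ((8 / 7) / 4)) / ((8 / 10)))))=2 / 5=0.40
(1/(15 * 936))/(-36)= -1/505440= -0.00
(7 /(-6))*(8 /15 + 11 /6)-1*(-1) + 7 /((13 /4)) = 919 /2340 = 0.39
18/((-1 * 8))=-9/4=-2.25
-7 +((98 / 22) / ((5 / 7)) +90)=4908 / 55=89.24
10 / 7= 1.43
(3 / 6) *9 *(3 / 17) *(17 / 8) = 27 / 16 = 1.69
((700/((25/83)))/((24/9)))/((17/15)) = 26145/34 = 768.97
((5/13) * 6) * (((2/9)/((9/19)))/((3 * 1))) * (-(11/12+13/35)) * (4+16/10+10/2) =-544787/110565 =-4.93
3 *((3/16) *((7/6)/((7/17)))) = 51/32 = 1.59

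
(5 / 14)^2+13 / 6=1349 / 588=2.29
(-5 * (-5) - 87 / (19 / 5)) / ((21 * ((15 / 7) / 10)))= 80 / 171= 0.47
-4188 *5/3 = -6980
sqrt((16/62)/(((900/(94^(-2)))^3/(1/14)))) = 0.00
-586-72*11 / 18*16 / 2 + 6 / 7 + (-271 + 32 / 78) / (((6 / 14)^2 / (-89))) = 319848871 / 2457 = 130178.62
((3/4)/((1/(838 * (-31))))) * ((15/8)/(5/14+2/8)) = -4091535/68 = -60169.63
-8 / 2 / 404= -1 / 101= -0.01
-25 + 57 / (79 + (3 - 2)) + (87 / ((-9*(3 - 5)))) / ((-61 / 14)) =-371809 / 14640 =-25.40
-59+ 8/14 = -409/7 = -58.43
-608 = -608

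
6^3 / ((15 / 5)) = 72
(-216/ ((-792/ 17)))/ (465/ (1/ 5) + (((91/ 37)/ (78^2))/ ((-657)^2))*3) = 127065379428/ 63719550566177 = 0.00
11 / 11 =1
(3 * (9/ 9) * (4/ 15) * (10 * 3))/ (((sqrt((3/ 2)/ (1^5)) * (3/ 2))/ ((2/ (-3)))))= -32 * sqrt(6)/ 9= -8.71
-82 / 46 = -41 / 23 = -1.78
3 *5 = 15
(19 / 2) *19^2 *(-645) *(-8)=17696220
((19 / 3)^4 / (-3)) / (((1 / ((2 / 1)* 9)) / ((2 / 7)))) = -521284 / 189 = -2758.12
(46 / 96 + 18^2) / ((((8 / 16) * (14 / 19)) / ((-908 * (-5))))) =47982125 / 12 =3998510.42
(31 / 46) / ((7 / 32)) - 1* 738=-734.92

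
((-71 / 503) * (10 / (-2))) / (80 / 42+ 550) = 1491 / 1165954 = 0.00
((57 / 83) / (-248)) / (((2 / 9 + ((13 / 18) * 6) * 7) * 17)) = -513 / 96230200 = -0.00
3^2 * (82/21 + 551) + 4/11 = 384577/77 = 4994.51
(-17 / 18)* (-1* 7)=119 / 18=6.61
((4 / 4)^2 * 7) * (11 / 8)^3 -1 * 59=-20891 / 512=-40.80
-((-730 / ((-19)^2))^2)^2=-283982410000 / 16983563041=-16.72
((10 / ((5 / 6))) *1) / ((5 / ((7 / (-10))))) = -42 / 25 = -1.68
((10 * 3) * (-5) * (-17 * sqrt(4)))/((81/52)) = 88400/27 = 3274.07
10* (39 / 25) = 78 / 5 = 15.60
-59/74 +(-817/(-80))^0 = 15/74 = 0.20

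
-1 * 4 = -4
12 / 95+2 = 202 / 95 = 2.13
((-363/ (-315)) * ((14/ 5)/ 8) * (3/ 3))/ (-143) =-11/ 3900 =-0.00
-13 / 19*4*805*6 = -251160 / 19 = -13218.95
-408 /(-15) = 136 /5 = 27.20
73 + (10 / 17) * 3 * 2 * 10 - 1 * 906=-13561 / 17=-797.71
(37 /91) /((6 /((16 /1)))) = 1.08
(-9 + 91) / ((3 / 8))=656 / 3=218.67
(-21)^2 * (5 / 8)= 2205 / 8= 275.62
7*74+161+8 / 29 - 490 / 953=18758937 / 27637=678.76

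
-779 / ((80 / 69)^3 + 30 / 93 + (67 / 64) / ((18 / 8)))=-126930621456 / 382326017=-332.00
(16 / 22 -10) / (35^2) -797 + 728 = -929877 / 13475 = -69.01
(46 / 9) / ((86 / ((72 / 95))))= 184 / 4085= 0.05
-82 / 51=-1.61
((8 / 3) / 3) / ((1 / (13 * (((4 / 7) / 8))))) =52 / 63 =0.83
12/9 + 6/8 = 25/12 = 2.08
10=10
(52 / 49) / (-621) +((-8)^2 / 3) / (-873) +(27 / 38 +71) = 2680070963 / 37387098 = 71.68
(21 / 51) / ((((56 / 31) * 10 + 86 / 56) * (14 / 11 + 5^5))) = 66836 / 9946020969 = 0.00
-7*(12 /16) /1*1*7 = -147 /4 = -36.75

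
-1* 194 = -194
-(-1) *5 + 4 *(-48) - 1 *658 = -845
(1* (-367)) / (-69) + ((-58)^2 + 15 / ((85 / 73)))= 3967322 / 1173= 3382.20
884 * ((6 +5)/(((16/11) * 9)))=26741/36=742.81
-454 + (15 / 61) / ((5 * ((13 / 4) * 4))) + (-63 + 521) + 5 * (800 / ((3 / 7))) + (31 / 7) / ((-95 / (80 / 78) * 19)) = 56133562547 / 6011733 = 9337.33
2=2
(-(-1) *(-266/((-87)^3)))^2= 70756/433626201009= 0.00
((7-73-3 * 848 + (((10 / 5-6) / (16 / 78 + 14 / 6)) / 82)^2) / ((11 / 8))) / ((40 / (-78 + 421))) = -1638815863202 / 100683495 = -16276.91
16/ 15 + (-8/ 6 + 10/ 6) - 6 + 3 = -1.60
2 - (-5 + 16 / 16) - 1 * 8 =-2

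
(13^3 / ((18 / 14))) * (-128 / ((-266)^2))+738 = 16714030 / 22743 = 734.91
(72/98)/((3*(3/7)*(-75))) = -4/525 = -0.01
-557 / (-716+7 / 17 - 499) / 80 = 9469 / 1651840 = 0.01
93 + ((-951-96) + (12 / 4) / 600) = -190799 / 200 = -954.00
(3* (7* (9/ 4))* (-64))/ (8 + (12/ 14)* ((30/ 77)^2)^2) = -93014946486/ 246678787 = -377.07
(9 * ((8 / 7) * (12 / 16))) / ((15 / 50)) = 180 / 7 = 25.71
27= 27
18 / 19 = 0.95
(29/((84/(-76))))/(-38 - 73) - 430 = -429.76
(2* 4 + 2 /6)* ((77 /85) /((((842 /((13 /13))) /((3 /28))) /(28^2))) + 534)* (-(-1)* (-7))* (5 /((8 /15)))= -2090421375 /7157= -292080.67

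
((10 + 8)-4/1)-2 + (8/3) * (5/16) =77/6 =12.83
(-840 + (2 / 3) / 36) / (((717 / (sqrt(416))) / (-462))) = 13970572* sqrt(26) / 6453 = 11039.24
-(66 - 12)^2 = -2916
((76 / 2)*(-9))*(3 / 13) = -1026 / 13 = -78.92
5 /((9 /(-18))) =-10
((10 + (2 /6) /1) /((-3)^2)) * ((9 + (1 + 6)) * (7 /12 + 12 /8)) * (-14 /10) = -4340 /81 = -53.58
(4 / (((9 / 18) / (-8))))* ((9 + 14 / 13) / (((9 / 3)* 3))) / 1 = -8384 / 117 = -71.66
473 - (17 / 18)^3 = 2753623 / 5832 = 472.16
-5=-5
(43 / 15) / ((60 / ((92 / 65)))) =989 / 14625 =0.07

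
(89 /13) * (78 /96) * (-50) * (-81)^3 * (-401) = -474164946225 /8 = -59270618278.12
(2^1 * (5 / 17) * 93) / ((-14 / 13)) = -6045 / 119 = -50.80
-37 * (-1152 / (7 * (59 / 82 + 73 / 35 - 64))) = -5825280 / 58543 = -99.50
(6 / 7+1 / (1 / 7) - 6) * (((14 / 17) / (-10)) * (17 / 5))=-13 / 25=-0.52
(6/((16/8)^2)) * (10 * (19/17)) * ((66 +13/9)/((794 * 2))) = 57665/80988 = 0.71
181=181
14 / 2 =7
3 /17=0.18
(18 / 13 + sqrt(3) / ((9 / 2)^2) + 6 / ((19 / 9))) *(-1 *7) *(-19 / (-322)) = -522 / 299 - 38 *sqrt(3) / 1863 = -1.78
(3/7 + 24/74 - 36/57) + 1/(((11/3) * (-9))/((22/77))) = 18295/162393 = 0.11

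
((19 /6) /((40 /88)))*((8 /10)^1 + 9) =10241 /150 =68.27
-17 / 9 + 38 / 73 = -899 / 657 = -1.37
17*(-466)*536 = -4246192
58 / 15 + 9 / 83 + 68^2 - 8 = 5751869 / 1245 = 4619.98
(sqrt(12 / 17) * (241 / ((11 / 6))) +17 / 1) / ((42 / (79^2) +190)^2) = 662151377 / 1406197532224 +28160908563 * sqrt(51) / 65739734631472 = 0.00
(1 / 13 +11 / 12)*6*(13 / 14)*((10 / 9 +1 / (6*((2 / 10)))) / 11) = 775 / 792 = 0.98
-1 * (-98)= 98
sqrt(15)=3.87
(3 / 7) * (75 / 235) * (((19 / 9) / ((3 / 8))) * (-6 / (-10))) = 152 / 329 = 0.46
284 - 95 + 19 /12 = 2287 /12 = 190.58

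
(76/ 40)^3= 6859/ 1000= 6.86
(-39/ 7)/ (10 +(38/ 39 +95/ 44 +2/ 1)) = -66924/ 181783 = -0.37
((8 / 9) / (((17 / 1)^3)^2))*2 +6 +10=3475809952 / 217238121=16.00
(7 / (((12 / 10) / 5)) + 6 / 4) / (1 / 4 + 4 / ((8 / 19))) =368 / 117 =3.15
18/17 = 1.06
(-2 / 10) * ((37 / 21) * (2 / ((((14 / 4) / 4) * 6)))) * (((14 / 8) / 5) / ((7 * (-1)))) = 74 / 11025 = 0.01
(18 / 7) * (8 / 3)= 48 / 7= 6.86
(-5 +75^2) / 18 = 2810 / 9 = 312.22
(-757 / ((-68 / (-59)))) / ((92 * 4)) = -44663 / 25024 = -1.78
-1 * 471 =-471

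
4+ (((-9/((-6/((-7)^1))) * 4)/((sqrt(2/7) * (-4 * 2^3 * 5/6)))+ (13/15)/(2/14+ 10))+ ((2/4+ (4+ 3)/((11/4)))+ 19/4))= 63 * sqrt(14)/80+ 556739/46860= 14.83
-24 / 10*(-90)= 216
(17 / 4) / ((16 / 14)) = 119 / 32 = 3.72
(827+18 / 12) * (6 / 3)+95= 1752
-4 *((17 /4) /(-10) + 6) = -223 /10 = -22.30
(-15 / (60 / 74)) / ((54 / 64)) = -592 / 27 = -21.93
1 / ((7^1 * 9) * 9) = 1 / 567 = 0.00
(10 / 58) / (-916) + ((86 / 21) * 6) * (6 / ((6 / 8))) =36552029 / 185948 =196.57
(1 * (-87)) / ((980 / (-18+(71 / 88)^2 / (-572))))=1387428411 / 868195328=1.60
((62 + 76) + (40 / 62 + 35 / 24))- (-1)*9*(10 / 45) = 105725 / 744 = 142.10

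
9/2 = 4.50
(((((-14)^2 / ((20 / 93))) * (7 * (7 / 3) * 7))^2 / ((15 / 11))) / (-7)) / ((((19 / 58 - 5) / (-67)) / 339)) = -187318069244675446 / 33875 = -5529684700949.83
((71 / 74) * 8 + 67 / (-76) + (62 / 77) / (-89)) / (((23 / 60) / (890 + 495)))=2716377391275 / 110806157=24514.68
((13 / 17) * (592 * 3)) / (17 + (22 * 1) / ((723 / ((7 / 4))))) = 33385248 / 419203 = 79.64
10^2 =100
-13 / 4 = -3.25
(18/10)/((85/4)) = 36/425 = 0.08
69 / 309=23 / 103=0.22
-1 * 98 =-98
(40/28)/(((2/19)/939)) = 89205/7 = 12743.57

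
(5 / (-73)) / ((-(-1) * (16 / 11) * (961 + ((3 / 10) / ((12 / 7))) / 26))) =-3575 / 72959631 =-0.00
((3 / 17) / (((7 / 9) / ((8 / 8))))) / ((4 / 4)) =27 / 119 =0.23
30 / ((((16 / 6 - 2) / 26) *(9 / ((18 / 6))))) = 390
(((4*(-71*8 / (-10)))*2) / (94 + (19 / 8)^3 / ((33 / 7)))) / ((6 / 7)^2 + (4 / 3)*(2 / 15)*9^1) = 2.01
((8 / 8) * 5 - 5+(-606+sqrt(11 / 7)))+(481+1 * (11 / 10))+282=sqrt(77) / 7+1581 / 10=159.35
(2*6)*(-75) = -900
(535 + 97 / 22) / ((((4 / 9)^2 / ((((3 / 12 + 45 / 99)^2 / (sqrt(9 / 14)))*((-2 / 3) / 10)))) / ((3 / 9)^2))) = -11404187*sqrt(14) / 3407360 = -12.52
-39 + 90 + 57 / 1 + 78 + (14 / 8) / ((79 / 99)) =59469 / 316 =188.19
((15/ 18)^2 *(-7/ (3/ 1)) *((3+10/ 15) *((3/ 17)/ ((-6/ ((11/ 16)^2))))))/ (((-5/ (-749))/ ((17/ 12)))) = 34892165/ 1990656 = 17.53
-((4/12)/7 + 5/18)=-41/126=-0.33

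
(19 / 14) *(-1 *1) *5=-95 / 14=-6.79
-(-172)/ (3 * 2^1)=86/ 3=28.67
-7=-7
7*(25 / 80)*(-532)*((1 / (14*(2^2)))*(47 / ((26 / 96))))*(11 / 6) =-343805 / 52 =-6611.63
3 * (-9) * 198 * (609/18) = -180873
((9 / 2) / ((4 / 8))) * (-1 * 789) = -7101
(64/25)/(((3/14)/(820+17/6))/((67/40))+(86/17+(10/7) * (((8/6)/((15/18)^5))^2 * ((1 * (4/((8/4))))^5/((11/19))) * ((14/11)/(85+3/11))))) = 1082474277500000/7624512277767893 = 0.14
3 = 3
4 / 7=0.57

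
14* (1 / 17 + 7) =1680 / 17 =98.82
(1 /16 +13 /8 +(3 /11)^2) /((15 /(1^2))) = 1137 /9680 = 0.12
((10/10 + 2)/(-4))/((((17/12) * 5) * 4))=-9/340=-0.03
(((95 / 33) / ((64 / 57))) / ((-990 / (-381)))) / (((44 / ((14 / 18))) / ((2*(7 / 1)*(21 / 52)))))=15725521 / 159464448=0.10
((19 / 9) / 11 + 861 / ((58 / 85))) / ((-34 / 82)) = -3043.65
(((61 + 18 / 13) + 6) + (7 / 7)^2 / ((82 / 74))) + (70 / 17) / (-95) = 11920928 / 172159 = 69.24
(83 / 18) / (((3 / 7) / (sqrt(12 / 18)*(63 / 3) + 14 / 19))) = 4067 / 513 + 4067*sqrt(6) / 54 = 192.41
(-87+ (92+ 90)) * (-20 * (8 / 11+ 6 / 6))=-36100 / 11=-3281.82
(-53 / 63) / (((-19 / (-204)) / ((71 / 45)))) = -255884 / 17955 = -14.25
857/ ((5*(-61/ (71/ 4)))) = -60847/ 1220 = -49.87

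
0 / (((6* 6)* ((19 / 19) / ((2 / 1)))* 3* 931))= 0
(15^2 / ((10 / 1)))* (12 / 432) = 0.62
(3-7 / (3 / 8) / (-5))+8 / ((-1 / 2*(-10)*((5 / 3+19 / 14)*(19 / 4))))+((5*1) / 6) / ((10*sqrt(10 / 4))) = sqrt(10) / 60+49549 / 7239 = 6.90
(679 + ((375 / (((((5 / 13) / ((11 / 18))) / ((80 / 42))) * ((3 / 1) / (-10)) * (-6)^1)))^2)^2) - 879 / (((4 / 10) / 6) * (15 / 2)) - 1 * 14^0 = 16334437427438908709320 / 103355177121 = 158041792220.20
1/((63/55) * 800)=11/10080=0.00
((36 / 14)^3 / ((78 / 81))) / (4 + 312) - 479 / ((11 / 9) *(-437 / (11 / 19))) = 1682025120 / 2924823083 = 0.58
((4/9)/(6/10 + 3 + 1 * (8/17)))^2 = 28900/2424249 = 0.01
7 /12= 0.58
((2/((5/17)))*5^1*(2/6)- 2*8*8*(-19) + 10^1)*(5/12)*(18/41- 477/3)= -19936400/123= -162084.55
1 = 1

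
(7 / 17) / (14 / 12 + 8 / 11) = 462 / 2125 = 0.22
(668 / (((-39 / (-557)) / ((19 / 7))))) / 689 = 7069444 / 188097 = 37.58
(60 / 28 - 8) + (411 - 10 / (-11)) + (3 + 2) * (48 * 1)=49746 / 77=646.05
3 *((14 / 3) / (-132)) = -7 / 66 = -0.11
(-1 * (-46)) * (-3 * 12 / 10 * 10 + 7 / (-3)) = -5290 / 3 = -1763.33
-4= -4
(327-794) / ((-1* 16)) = 467 / 16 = 29.19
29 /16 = 1.81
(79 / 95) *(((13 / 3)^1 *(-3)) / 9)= -1027 / 855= -1.20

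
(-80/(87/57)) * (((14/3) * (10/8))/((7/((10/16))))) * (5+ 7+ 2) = -33250/87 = -382.18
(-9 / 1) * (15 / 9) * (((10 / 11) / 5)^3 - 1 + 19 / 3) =-106600 / 1331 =-80.09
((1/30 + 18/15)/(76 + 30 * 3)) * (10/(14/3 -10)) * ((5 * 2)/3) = -185/3984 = -0.05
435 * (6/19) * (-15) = -39150/19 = -2060.53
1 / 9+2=19 / 9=2.11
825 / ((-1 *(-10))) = 165 / 2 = 82.50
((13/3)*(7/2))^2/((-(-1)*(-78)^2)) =49/1296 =0.04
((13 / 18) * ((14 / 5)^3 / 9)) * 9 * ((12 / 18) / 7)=5096 / 3375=1.51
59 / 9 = 6.56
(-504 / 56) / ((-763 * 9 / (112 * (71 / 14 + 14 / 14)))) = 680 / 763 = 0.89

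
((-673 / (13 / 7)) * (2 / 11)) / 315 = -1346 / 6435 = -0.21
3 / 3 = 1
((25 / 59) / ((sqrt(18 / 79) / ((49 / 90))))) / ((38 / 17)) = 4165*sqrt(158) / 242136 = 0.22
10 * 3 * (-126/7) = -540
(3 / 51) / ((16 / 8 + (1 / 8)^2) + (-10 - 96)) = -64 / 113135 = -0.00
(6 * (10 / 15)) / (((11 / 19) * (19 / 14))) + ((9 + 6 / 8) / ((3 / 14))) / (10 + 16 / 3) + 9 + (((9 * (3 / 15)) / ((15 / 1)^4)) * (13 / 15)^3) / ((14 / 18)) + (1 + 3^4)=7401050270239 / 74714062500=99.06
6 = 6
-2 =-2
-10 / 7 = -1.43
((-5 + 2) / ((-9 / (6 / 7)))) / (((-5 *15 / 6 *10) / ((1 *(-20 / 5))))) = 0.01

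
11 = 11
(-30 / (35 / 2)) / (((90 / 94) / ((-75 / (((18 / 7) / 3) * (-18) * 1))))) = -235 / 27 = -8.70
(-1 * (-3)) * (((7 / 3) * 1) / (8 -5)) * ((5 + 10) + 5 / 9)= 980 / 27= 36.30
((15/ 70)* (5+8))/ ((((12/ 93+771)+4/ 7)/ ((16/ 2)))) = 4836/ 167459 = 0.03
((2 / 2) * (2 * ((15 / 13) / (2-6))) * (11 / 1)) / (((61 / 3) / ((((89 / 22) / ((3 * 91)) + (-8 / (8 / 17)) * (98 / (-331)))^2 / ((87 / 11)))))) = -503551785285125 / 500750278057848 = -1.01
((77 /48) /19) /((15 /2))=77 /6840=0.01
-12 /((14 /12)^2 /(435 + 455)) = -384480 /49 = -7846.53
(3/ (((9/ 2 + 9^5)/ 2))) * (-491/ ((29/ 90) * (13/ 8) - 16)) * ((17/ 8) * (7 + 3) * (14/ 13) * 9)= 1262066400/ 1900984657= 0.66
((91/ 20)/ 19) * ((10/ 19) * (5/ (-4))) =-455/ 2888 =-0.16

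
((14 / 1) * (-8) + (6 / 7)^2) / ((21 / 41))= -223532 / 1029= -217.23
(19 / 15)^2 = 361 / 225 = 1.60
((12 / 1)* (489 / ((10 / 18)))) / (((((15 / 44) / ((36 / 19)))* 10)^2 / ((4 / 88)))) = 167308416 / 1128125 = 148.31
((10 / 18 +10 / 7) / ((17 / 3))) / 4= 125 / 1428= 0.09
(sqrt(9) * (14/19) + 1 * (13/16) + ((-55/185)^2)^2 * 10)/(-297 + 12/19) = -1766862599/168854409456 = -0.01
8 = 8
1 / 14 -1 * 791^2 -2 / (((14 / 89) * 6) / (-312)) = -8750277 / 14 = -625019.79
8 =8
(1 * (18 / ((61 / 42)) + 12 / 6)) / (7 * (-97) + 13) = -439 / 20313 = -0.02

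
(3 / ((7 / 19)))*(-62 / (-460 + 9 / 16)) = 1.10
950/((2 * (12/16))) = 633.33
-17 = -17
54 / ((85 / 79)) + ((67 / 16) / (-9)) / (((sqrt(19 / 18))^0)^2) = 608609 / 12240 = 49.72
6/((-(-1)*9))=2/3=0.67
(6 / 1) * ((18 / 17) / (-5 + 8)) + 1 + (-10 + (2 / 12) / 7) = -4897 / 714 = -6.86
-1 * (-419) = 419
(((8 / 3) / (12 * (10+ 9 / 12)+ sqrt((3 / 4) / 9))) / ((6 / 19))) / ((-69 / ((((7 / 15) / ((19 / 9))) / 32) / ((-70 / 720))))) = 1548 / 22964465-2 * sqrt(3) / 22964465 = 0.00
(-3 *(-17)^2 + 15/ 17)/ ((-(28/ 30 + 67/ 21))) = 1546020/ 7361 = 210.03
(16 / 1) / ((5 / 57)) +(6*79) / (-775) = 140886 / 775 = 181.79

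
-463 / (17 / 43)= -19909 / 17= -1171.12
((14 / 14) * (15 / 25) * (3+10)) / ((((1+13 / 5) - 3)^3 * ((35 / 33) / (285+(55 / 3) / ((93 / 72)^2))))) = 9684675 / 961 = 10077.71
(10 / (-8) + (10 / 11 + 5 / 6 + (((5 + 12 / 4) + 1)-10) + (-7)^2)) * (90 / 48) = 32005 / 352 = 90.92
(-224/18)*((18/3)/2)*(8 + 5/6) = -2968/9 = -329.78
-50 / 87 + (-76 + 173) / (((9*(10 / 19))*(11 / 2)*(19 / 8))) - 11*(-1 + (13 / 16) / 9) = 842153 / 76560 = 11.00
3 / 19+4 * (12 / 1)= 915 / 19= 48.16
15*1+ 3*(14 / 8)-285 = -1059 / 4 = -264.75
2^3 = 8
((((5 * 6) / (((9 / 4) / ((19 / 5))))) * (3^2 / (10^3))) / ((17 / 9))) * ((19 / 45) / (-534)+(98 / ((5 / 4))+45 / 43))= 1559718911 / 81323750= 19.18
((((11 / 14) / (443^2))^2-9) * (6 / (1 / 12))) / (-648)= 67938113881643 / 67938113881764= 1.00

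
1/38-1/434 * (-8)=369/8246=0.04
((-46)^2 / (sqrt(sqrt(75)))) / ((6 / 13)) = 13754*3^(3 / 4)*sqrt(5) / 45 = 1557.91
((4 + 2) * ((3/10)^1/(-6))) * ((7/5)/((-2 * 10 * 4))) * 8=21/500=0.04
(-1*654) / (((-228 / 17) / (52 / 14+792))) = 5160605 / 133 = 38801.54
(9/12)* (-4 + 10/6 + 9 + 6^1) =19/2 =9.50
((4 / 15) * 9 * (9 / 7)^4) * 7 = 78732 / 1715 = 45.91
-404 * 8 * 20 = -64640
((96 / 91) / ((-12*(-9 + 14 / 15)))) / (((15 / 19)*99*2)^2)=722 / 1618782165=0.00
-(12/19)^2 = -144/361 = -0.40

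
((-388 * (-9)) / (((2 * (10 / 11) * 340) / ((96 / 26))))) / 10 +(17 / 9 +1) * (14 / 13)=1292062 / 248625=5.20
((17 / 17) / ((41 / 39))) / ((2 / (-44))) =-858 / 41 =-20.93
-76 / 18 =-38 / 9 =-4.22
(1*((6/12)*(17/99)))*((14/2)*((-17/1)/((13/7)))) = -14161/2574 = -5.50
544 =544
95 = 95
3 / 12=1 / 4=0.25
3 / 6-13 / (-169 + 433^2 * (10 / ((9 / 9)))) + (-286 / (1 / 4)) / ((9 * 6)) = -698021353 / 33744978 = -20.69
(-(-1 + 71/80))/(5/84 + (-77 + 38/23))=-4347/2909140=-0.00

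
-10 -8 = -18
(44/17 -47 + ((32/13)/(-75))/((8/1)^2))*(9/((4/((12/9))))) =-1472267/11050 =-133.24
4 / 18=2 / 9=0.22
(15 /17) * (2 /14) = 15 /119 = 0.13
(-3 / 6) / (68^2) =-1 / 9248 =-0.00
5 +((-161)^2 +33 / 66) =51853 / 2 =25926.50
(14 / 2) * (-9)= -63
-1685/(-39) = 1685/39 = 43.21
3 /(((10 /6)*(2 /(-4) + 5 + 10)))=18 /145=0.12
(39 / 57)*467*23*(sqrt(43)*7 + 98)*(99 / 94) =96765669*sqrt(43) / 1786 + 677359683 / 893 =1113804.19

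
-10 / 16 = -5 / 8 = -0.62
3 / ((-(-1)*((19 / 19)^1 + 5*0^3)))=3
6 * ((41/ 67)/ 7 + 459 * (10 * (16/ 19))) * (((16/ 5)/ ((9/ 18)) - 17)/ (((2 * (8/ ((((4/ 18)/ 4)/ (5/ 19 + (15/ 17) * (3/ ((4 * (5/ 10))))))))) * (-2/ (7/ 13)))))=31034169239/ 214266000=144.84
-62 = -62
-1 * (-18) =18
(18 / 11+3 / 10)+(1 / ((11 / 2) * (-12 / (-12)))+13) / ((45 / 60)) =6439 / 330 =19.51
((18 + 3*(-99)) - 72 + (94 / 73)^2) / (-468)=1861643 / 2493972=0.75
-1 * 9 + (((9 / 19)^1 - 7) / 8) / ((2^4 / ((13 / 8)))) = -44179 / 4864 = -9.08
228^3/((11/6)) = 71114112/11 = 6464919.27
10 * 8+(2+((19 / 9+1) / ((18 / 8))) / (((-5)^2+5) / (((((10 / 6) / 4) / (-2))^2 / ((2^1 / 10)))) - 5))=22127302 / 269811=82.01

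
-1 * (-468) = 468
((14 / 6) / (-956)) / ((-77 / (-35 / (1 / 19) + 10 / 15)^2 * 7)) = 3972049 / 1987524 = 2.00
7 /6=1.17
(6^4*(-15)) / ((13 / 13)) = -19440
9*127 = 1143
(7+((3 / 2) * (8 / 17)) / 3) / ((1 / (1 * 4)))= 492 / 17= 28.94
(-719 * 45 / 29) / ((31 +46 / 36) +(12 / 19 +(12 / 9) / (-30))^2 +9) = -47304627750 / 1764771307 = -26.80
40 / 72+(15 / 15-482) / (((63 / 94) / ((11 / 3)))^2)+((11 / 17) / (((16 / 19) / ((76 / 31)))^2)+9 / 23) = -14390.26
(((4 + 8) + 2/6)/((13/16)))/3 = 5.06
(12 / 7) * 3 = 5.14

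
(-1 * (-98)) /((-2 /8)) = -392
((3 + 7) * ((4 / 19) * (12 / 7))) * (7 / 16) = 30 / 19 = 1.58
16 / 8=2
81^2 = 6561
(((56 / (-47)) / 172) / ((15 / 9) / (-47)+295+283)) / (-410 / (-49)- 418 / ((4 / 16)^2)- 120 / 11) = 11319 / 6318424721099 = 0.00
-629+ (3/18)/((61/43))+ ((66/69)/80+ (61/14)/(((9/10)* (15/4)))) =-6656535481/10606680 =-627.58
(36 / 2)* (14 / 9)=28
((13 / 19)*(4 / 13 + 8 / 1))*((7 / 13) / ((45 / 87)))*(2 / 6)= 2436 / 1235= 1.97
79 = 79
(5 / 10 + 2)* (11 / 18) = 55 / 36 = 1.53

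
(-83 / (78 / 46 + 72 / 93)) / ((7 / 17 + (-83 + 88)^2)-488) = 1006043 / 13848504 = 0.07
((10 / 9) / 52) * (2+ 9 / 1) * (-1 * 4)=-0.94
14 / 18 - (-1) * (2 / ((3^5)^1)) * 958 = 2105 / 243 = 8.66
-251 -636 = -887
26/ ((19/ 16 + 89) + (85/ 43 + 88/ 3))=0.21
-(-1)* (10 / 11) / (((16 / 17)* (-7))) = -85 / 616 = -0.14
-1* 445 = -445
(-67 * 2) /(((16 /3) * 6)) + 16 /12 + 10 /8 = -77 /48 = -1.60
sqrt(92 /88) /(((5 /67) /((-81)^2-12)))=438783 * sqrt(506) /110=89728.90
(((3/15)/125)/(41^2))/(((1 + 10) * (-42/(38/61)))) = -19/14804356875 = -0.00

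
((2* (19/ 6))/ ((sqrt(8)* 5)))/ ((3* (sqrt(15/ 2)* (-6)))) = -19* sqrt(15)/ 8100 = -0.01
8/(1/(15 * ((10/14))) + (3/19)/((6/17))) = 22800/1541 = 14.80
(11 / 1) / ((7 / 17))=187 / 7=26.71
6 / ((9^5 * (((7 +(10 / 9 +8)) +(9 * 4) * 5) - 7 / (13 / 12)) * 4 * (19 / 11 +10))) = 143 / 12520054494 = 0.00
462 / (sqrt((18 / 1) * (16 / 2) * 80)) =77 * sqrt(5) / 40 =4.30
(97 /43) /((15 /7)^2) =4753 /9675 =0.49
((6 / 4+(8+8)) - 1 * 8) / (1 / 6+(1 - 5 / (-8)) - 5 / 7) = 8.82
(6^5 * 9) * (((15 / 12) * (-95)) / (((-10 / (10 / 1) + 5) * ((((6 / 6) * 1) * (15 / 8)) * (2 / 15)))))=-8310600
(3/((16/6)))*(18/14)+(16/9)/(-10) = 3197/2520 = 1.27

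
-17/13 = -1.31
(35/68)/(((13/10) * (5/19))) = 665/442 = 1.50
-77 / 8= -9.62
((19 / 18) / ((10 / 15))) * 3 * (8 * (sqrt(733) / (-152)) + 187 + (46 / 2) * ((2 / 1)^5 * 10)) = 143393 / 4 - sqrt(733) / 4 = 35841.48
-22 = -22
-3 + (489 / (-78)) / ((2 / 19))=-3253 / 52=-62.56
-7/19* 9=-63/19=-3.32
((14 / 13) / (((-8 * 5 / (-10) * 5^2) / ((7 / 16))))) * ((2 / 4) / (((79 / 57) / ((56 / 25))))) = 19551 / 5135000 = 0.00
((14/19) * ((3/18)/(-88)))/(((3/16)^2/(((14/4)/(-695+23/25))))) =2450/12239667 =0.00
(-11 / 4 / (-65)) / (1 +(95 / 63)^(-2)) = 19855 / 675688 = 0.03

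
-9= -9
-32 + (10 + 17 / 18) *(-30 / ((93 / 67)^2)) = -202.41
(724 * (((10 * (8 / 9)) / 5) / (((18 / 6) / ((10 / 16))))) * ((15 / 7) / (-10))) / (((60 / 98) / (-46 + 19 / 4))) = 69685 / 18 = 3871.39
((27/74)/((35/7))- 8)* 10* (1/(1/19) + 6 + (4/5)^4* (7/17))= -784334061/393125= -1995.13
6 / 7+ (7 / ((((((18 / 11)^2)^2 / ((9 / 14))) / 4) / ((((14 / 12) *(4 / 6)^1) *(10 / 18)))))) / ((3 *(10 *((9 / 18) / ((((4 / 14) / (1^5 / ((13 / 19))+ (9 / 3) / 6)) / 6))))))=651816115 / 758897748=0.86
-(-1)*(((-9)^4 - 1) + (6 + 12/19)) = 124766/19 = 6566.63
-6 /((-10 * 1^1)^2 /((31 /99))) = -31 /1650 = -0.02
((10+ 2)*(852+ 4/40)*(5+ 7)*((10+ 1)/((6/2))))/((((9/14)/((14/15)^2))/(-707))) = -431025516.68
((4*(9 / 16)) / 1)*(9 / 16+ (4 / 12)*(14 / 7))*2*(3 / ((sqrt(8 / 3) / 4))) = 531*sqrt(6) / 32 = 40.65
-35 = -35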